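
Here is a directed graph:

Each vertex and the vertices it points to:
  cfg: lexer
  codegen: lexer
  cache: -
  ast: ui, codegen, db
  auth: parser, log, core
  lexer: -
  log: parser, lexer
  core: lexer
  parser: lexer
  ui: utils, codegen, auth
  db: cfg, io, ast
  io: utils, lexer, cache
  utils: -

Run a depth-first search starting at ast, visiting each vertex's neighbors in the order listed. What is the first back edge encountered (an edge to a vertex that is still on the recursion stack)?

db->ast

DFS from ast (visiting each vertex's neighbors in the order listed); mark gray on enter, black on exit:
ast gray
  ui gray
    utils gray
    utils black
    codegen gray
      lexer gray
      lexer black
    codegen black
    auth gray
      parser gray
        parser→lexer: lexer black — skip
      parser black
      log gray
        log→parser: parser black — skip
        log→lexer: lexer black — skip
      log black
      core gray
        core→lexer: lexer black — skip
      core black
    auth black
  ui black
  ast→codegen: codegen black — skip
  db gray
    cfg gray
      cfg→lexer: lexer black — skip
    cfg black
    io gray
      io→utils: utils black — skip
      io→lexer: lexer black — skip
      cache gray
      cache black
    io black
    db→ast: ast is gray → back edge
First back edge: db → ast.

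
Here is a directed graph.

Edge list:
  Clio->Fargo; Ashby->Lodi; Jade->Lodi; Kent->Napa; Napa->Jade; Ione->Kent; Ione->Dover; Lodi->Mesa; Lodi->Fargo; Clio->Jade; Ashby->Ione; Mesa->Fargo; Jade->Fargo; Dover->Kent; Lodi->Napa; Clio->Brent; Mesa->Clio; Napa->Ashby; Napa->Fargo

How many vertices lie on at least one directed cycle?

9

A vertex is on a directed cycle iff it belongs to a strongly connected component of size ≥ 2 (or has a self-loop).
The vertices on cycles are {Clio, Ione, Jade, Kent, Lodi, Mesa, Napa, Ashby, Dover} — 9 in total.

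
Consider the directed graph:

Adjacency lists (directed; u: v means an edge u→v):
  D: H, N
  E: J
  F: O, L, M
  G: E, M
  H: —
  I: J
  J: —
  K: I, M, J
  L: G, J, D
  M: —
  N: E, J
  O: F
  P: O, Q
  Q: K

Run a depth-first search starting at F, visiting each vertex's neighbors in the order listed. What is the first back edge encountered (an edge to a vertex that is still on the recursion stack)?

O→F

DFS from F (visiting each vertex's neighbors in the order listed); mark gray on enter, black on exit:
F gray
  O gray
    O→F: F is gray → back edge
First back edge: O → F.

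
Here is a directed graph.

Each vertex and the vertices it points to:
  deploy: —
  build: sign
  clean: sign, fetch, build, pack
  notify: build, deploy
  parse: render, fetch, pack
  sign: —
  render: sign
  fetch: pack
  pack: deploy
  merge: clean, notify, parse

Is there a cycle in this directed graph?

No

DFS with white/gray/black marking, starting from build:
build gray
  sign gray
  sign black
build black
deploy gray
deploy black
clean gray
  clean→sign: sign black — skip
  fetch gray
    pack gray
      pack→deploy: deploy black — skip
    pack black
  fetch black
  clean→build: build black — skip
  clean→pack: pack black — skip
clean black
notify gray
  notify→build: build black — skip
  notify→deploy: deploy black — skip
notify black
parse gray
  render gray
    render→sign: sign black — skip
  render black
  parse→fetch: fetch black — skip
  parse→pack: pack black — skip
parse black
merge gray
  merge→clean: clean black — skip
  merge→notify: notify black — skip
  merge→parse: parse black — skip
merge black
Every edge goes to a white or black vertex — no back edge, so the graph is acyclic.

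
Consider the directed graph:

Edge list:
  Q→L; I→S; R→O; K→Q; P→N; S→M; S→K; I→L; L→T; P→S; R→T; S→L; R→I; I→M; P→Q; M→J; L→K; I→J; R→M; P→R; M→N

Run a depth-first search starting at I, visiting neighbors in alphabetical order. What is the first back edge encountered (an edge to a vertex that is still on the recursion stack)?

Q->L

DFS from I (visiting neighbors in alphabetical order); mark gray on enter, black on exit:
I gray
  J gray
  J black
  L gray
    K gray
      Q gray
        Q→L: L is gray → back edge
First back edge: Q → L.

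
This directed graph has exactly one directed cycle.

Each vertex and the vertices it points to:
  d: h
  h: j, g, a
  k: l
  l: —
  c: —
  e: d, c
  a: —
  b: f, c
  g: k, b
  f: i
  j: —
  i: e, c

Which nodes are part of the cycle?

b, d, e, f, g, h, i

DFS with gray/black marking from h:
h gray
  j gray
  j black
  g gray
    k gray
      l gray
      l black
    k black
    b gray
      f gray
        i gray
          e gray
            d gray
              d→h: h is gray → back edge
Back edge closes the cycle h → g → b → f → i → e → d → h; its vertices are {b, d, e, f, g, h, i}.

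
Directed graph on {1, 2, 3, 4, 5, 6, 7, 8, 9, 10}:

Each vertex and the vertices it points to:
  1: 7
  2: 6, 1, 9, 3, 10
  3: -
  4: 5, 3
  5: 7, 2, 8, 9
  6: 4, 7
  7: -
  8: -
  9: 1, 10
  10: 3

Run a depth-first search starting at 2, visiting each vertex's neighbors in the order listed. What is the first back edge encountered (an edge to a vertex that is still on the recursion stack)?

5->2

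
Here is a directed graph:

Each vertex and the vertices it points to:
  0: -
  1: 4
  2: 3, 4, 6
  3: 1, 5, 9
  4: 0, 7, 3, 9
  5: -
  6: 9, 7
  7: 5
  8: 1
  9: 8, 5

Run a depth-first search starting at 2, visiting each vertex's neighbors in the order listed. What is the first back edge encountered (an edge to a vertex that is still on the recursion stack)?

4→3

DFS from 2 (visiting each vertex's neighbors in the order listed); mark gray on enter, black on exit:
2 gray
  3 gray
    1 gray
      4 gray
        0 gray
        0 black
        7 gray
          5 gray
          5 black
        7 black
        4→3: 3 is gray → back edge
First back edge: 4 → 3.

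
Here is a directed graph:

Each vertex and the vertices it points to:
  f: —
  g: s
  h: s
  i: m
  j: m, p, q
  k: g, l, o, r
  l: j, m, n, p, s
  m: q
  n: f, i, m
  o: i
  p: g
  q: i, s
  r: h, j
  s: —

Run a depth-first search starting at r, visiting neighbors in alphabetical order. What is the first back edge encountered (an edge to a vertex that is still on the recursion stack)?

i→m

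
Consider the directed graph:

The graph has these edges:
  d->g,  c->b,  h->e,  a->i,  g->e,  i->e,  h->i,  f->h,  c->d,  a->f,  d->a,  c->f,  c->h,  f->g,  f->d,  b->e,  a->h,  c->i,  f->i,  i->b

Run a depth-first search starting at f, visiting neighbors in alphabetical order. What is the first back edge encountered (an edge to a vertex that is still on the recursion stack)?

DFS from f (visiting neighbors in alphabetical order); mark gray on enter, black on exit:
f gray
  d gray
    a gray
      a→f: f is gray → back edge
First back edge: a → f.

a→f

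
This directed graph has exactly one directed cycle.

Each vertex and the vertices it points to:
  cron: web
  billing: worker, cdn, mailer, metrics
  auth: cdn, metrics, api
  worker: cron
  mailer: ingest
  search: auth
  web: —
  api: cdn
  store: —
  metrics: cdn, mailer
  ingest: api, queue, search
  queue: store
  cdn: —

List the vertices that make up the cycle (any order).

auth, ingest, mailer, search, metrics

DFS with gray/black marking from mailer:
mailer gray
  ingest gray
    api gray
      cdn gray
      cdn black
    api black
    queue gray
      store gray
      store black
    queue black
    search gray
      auth gray
        auth→cdn: cdn black — skip
        metrics gray
          metrics→cdn: cdn black — skip
          metrics→mailer: mailer is gray → back edge
Back edge closes the cycle mailer → ingest → search → auth → metrics → mailer; its vertices are {auth, ingest, mailer, search, metrics}.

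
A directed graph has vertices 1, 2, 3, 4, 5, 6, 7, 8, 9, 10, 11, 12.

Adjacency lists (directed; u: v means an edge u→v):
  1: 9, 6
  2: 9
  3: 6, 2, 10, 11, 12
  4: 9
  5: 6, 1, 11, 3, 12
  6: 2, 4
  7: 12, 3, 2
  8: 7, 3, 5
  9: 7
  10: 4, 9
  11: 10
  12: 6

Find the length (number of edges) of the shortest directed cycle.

For each vertex v, BFS finds the shortest path from v back to v.
The shortest such closed walk is 7 → 2 → 9 → 7, length 3.

3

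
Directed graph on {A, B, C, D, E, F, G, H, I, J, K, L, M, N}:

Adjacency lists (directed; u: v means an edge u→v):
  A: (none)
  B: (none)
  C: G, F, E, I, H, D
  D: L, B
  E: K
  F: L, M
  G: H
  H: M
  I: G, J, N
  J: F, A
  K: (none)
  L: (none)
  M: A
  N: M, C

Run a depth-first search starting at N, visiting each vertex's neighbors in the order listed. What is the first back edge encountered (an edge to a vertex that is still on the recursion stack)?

I→N

DFS from N (visiting each vertex's neighbors in the order listed); mark gray on enter, black on exit:
N gray
  M gray
    A gray
    A black
  M black
  C gray
    G gray
      H gray
        H→M: M black — skip
      H black
    G black
    F gray
      L gray
      L black
      F→M: M black — skip
    F black
    E gray
      K gray
      K black
    E black
    I gray
      I→G: G black — skip
      J gray
        J→F: F black — skip
        J→A: A black — skip
      J black
      I→N: N is gray → back edge
First back edge: I → N.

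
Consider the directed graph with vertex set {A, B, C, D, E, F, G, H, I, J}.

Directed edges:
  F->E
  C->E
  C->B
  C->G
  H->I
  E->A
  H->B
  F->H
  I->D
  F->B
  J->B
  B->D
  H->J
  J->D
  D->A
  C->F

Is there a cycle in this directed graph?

No

DFS with white/gray/black marking, starting from E:
E gray
  A gray
  A black
E black
B gray
  D gray
    D→A: A black — skip
  D black
B black
C gray
  F gray
    F→B: B black — skip
    H gray
      I gray
        I→D: D black — skip
      I black
      J gray
        J→B: B black — skip
        J→D: D black — skip
      J black
      H→B: B black — skip
    H black
    F→E: E black — skip
  F black
  C→B: B black — skip
  C→E: E black — skip
  G gray
  G black
C black
Every edge goes to a white or black vertex — no back edge, so the graph is acyclic.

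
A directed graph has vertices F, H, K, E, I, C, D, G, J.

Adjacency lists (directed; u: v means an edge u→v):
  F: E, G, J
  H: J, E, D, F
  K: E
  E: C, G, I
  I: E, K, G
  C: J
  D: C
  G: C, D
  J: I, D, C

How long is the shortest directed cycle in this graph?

For each vertex v, BFS finds the shortest path from v back to v.
The shortest such closed walk is J → C → J, length 2.

2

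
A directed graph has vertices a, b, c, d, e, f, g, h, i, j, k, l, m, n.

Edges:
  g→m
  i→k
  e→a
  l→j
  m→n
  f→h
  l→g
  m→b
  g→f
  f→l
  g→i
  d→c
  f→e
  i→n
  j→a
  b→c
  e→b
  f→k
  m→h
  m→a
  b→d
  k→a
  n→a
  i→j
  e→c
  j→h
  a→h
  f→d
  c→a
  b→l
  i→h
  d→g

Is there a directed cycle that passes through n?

No

n lies on a cycle iff there is a path from n back to itself.
Exploring from n, it never reaches itself; equivalently, its strongly connected component is a singleton.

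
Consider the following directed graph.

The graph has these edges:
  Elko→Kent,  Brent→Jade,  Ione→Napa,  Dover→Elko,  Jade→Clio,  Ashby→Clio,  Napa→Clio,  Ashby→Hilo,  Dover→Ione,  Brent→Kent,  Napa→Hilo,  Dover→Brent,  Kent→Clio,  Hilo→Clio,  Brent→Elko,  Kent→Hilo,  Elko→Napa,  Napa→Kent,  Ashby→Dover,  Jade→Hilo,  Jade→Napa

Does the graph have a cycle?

No

DFS with white/gray/black marking, starting from Clio:
Clio gray
Clio black
Elko gray
  Kent gray
    Kent→Clio: Clio black — skip
    Hilo gray
      Hilo→Clio: Clio black — skip
    Hilo black
  Kent black
  Napa gray
    Napa→Hilo: Hilo black — skip
    Napa→Clio: Clio black — skip
    Napa→Kent: Kent black — skip
  Napa black
Elko black
Ione gray
  Ione→Napa: Napa black — skip
Ione black
Dover gray
  Dover→Elko: Elko black — skip
  Dover→Ione: Ione black — skip
  Brent gray
    Brent→Elko: Elko black — skip
    Brent→Kent: Kent black — skip
    Jade gray
      Jade→Napa: Napa black — skip
      Jade→Hilo: Hilo black — skip
      Jade→Clio: Clio black — skip
    Jade black
  Brent black
Dover black
Ashby gray
  Ashby→Dover: Dover black — skip
  Ashby→Clio: Clio black — skip
  Ashby→Hilo: Hilo black — skip
Ashby black
Every edge goes to a white or black vertex — no back edge, so the graph is acyclic.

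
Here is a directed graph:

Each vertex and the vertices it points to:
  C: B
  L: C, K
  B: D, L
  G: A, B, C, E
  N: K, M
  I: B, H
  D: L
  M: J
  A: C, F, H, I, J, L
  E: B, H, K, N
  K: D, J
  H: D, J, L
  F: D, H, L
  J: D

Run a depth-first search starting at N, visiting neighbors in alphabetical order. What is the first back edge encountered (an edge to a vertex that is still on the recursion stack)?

B->D

DFS from N (visiting neighbors in alphabetical order); mark gray on enter, black on exit:
N gray
  K gray
    D gray
      L gray
        C gray
          B gray
            B→D: D is gray → back edge
First back edge: B → D.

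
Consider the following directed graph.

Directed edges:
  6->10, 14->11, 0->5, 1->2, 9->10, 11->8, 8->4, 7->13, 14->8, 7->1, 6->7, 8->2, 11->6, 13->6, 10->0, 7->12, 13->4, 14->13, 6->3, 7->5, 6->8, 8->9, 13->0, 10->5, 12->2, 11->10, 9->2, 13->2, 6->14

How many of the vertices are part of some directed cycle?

5

A vertex is on a directed cycle iff it belongs to a strongly connected component of size ≥ 2 (or has a self-loop).
The vertices on cycles are {6, 7, 11, 13, 14} — 5 in total.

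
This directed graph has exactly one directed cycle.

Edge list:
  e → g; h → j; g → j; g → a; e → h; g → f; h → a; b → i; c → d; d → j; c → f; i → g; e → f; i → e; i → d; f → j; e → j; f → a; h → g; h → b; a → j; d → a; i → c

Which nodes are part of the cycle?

b, e, h, i

DFS with gray/black marking from b:
b gray
  i gray
    d gray
      j gray
      j black
      a gray
        a→j: j black — skip
      a black
    d black
    g gray
      f gray
        f→j: j black — skip
        f→a: a black — skip
      f black
      g→j: j black — skip
      g→a: a black — skip
    g black
    c gray
      c→d: d black — skip
      c→f: f black — skip
    c black
    e gray
      h gray
        h→j: j black — skip
        h→g: g black — skip
        h→a: a black — skip
        h→b: b is gray → back edge
Back edge closes the cycle b → i → e → h → b; its vertices are {b, e, h, i}.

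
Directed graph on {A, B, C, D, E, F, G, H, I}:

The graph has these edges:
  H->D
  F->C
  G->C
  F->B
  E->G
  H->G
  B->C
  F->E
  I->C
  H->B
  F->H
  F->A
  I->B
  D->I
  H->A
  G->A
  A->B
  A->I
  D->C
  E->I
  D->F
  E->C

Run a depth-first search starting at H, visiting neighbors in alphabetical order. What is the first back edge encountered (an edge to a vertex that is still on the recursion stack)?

F->H

DFS from H (visiting neighbors in alphabetical order); mark gray on enter, black on exit:
H gray
  A gray
    B gray
      C gray
      C black
    B black
    I gray
      I→B: B black — skip
      I→C: C black — skip
    I black
  A black
  H→B: B black — skip
  D gray
    D→C: C black — skip
    F gray
      F→A: A black — skip
      F→B: B black — skip
      F→C: C black — skip
      E gray
        E→C: C black — skip
        G gray
          G→A: A black — skip
          G→C: C black — skip
        G black
        E→I: I black — skip
      E black
      F→H: H is gray → back edge
First back edge: F → H.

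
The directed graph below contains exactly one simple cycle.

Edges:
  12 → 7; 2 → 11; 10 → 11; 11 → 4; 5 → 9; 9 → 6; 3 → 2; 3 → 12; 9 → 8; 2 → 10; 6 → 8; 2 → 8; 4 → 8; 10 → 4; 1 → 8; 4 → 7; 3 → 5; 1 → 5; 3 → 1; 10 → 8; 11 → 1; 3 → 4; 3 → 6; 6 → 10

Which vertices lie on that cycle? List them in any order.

1, 5, 6, 9, 10, 11

DFS with gray/black marking from 5:
5 gray
  9 gray
    8 gray
    8 black
    6 gray
      6→8: 8 black — skip
      10 gray
        11 gray
          1 gray
            1→8: 8 black — skip
            1→5: 5 is gray → back edge
Back edge closes the cycle 5 → 9 → 6 → 10 → 11 → 1 → 5; its vertices are {1, 5, 6, 9, 10, 11}.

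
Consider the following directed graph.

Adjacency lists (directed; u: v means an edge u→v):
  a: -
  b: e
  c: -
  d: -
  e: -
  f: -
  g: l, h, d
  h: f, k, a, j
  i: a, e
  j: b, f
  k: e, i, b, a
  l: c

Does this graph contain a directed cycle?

No

DFS with white/gray/black marking, starting from g:
g gray
  l gray
    c gray
    c black
  l black
  h gray
    f gray
    f black
    k gray
      e gray
      e black
      i gray
        a gray
        a black
        i→e: e black — skip
      i black
      b gray
        b→e: e black — skip
      b black
      k→a: a black — skip
    k black
    h→a: a black — skip
    j gray
      j→b: b black — skip
      j→f: f black — skip
    j black
  h black
  d gray
  d black
g black
Every edge goes to a white or black vertex — no back edge, so the graph is acyclic.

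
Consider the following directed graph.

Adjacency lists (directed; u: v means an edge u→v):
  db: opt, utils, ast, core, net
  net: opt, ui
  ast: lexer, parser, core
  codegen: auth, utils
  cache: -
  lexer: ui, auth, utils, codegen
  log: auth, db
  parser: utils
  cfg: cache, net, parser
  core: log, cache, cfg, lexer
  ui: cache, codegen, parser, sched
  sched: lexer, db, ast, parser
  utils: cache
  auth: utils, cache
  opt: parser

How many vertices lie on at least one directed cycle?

9

A vertex is on a directed cycle iff it belongs to a strongly connected component of size ≥ 2 (or has a self-loop).
The vertices on cycles are {db, ui, ast, cfg, log, net, core, lexer, sched} — 9 in total.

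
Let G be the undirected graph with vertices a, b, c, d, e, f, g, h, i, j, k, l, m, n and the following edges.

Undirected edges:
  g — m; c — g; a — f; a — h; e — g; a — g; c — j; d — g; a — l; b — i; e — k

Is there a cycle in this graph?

No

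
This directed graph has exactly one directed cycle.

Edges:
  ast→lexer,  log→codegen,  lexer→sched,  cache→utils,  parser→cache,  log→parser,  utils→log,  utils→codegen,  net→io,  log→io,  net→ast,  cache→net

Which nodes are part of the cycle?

log, cache, utils, parser

DFS with gray/black marking from cache:
cache gray
  utils gray
    codegen gray
    codegen black
    log gray
      log→codegen: codegen black — skip
      parser gray
        parser→cache: cache is gray → back edge
Back edge closes the cycle cache → utils → log → parser → cache; its vertices are {log, cache, utils, parser}.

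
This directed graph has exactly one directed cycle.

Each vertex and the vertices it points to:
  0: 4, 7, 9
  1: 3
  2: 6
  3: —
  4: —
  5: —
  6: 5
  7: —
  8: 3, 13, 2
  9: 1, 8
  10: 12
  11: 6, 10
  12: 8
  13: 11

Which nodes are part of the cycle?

DFS with gray/black marking from 8:
8 gray
  3 gray
  3 black
  13 gray
    11 gray
      6 gray
        5 gray
        5 black
      6 black
      10 gray
        12 gray
          12→8: 8 is gray → back edge
Back edge closes the cycle 8 → 13 → 11 → 10 → 12 → 8; its vertices are {8, 10, 11, 12, 13}.

8, 10, 11, 12, 13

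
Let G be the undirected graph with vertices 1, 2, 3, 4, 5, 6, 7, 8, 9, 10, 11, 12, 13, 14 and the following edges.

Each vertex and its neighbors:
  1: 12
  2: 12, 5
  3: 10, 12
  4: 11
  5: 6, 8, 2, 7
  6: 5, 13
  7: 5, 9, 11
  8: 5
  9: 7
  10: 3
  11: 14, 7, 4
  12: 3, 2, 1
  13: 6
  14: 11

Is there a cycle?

DFS, tracking each vertex's parent; an edge to a visited non-parent vertex closes a cycle.
Start from 10:
visit 10 (parent –)
  visit 3 (parent 10)
    3–10: parent, skip
    visit 12 (parent 3)
      12–3: parent, skip
      visit 2 (parent 12)
        2–12: parent, skip
        visit 5 (parent 2)
          visit 6 (parent 5)
            6–5: parent, skip
            visit 13 (parent 6)
              13–6: parent, skip
          visit 8 (parent 5)
            8–5: parent, skip
          5–2: parent, skip
          visit 7 (parent 5)
            7–5: parent, skip
            visit 9 (parent 7)
              9–7: parent, skip
            visit 11 (parent 7)
              visit 14 (parent 11)
                14–11: parent, skip
              11–7: parent, skip
              visit 4 (parent 11)
                4–11: parent, skip
      visit 1 (parent 12)
        1–12: parent, skip
No non-parent visited neighbor found — the graph is a forest.

No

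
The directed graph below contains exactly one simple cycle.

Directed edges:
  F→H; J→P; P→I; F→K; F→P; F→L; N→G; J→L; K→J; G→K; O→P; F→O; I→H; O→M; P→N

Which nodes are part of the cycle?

DFS with gray/black marking from K:
K gray
  J gray
    P gray
      N gray
        G gray
          G→K: K is gray → back edge
Back edge closes the cycle K → J → P → N → G → K; its vertices are {G, J, K, N, P}.

G, J, K, N, P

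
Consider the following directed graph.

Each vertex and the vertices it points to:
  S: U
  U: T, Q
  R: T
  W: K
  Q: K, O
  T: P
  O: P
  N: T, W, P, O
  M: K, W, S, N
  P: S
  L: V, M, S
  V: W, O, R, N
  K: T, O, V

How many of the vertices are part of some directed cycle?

A vertex is on a directed cycle iff it belongs to a strongly connected component of size ≥ 2 (or has a self-loop).
The vertices on cycles are {K, N, O, P, Q, R, S, T, U, V, W} — 11 in total.

11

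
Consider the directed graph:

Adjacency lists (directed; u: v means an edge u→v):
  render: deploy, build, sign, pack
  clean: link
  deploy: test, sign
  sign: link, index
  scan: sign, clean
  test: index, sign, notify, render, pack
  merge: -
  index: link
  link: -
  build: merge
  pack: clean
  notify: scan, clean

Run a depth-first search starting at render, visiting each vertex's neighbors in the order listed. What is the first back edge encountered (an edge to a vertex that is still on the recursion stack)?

DFS from render (visiting each vertex's neighbors in the order listed); mark gray on enter, black on exit:
render gray
  deploy gray
    test gray
      index gray
        link gray
        link black
      index black
      sign gray
        sign→link: link black — skip
        sign→index: index black — skip
      sign black
      notify gray
        scan gray
          scan→sign: sign black — skip
          clean gray
            clean→link: link black — skip
          clean black
        scan black
        notify→clean: clean black — skip
      notify black
      test→render: render is gray → back edge
First back edge: test → render.

test→render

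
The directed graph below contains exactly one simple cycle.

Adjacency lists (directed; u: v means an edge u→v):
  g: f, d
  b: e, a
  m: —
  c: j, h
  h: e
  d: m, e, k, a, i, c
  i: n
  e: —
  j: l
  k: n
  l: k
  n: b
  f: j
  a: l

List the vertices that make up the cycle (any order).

DFS with gray/black marking from k:
k gray
  n gray
    b gray
      e gray
      e black
      a gray
        l gray
          l→k: k is gray → back edge
Back edge closes the cycle k → n → b → a → l → k; its vertices are {a, b, k, l, n}.

a, b, k, l, n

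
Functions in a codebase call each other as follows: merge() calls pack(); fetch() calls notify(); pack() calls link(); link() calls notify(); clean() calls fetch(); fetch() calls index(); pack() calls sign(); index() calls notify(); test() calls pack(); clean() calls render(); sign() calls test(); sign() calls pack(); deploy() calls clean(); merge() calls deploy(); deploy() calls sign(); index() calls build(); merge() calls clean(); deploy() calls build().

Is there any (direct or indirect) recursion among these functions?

DFS with white/gray/black marking, starting from deploy:
deploy gray
  clean gray
    render gray
    render black
    fetch gray
      notify gray
      notify black
      index gray
        build gray
        build black
        index→notify: notify black — skip
      index black
    fetch black
  clean black
  sign gray
    test gray
      pack gray
        link gray
          link→notify: notify black — skip
        link black
        pack→sign: sign is gray → back edge
Back edge found, so a cycle exists: sign → test → pack → sign.

Yes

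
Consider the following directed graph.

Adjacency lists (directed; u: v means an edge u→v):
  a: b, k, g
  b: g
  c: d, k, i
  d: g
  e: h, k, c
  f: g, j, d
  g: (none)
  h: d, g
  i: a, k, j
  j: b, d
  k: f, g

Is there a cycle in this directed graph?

DFS with white/gray/black marking, starting from h:
h gray
  d gray
    g gray
    g black
  d black
  h→g: g black — skip
h black
a gray
  b gray
    b→g: g black — skip
  b black
  k gray
    f gray
      f→g: g black — skip
      j gray
        j→b: b black — skip
        j→d: d black — skip
      j black
      f→d: d black — skip
    f black
    k→g: g black — skip
  k black
  a→g: g black — skip
a black
c gray
  c→d: d black — skip
  c→k: k black — skip
  i gray
    i→a: a black — skip
    i→k: k black — skip
    i→j: j black — skip
  i black
c black
e gray
  e→h: h black — skip
  e→k: k black — skip
  e→c: c black — skip
e black
Every edge goes to a white or black vertex — no back edge, so the graph is acyclic.

No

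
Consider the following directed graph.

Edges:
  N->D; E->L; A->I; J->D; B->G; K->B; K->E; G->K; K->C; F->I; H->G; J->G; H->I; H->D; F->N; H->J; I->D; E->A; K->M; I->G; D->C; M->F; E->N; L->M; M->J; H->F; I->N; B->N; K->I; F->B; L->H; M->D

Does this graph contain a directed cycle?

Yes

DFS with white/gray/black marking, starting from N:
N gray
  D gray
    C gray
    C black
  D black
N black
A gray
  I gray
    I→N: N black — skip
    I→D: D black — skip
    G gray
      K gray
        K→C: C black — skip
        B gray
          B→G: G is gray → back edge
Back edge found, so a cycle exists: G → K → B → G.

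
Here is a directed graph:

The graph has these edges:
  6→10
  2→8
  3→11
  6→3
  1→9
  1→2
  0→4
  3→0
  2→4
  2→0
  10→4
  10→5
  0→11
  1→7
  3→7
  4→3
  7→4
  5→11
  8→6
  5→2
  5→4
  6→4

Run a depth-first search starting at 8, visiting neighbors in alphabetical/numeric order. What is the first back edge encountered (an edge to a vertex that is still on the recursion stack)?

4->3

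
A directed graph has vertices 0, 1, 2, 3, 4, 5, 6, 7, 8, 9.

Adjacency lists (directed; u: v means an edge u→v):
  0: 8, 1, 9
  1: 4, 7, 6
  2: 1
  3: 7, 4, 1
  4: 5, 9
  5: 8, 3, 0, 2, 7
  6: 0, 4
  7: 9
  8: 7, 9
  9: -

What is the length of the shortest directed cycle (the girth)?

For each vertex v, BFS finds the shortest path from v back to v.
The shortest such closed walk is 5 → 3 → 4 → 5, length 3.

3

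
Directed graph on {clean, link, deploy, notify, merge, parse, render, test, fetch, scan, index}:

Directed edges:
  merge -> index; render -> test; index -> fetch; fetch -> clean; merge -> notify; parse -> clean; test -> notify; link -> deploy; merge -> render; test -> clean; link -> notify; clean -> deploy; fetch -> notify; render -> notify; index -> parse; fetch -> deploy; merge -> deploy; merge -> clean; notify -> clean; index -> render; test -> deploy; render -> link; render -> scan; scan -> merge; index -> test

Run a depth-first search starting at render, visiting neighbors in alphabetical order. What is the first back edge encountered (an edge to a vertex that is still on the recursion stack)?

index->render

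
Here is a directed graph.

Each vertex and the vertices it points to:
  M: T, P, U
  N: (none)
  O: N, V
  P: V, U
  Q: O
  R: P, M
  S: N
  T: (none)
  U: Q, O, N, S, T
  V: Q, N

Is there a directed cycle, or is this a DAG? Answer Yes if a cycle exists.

Yes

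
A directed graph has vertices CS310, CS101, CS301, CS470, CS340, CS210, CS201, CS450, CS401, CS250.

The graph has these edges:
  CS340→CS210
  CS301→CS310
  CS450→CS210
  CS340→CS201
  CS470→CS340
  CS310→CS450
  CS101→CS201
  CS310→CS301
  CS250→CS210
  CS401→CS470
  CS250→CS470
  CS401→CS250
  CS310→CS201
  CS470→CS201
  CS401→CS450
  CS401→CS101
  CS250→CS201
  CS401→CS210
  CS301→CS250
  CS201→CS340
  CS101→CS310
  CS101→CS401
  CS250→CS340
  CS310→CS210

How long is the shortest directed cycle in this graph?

For each vertex v, BFS finds the shortest path from v back to v.
The shortest such closed walk is CS101 → CS401 → CS101, length 2.

2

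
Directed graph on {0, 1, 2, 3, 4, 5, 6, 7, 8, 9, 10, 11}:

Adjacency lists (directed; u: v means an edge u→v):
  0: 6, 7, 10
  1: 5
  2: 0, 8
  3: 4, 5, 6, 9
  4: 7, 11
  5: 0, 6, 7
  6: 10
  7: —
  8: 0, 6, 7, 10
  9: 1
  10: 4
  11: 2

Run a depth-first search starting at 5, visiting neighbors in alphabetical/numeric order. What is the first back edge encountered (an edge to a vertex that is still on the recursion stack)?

DFS from 5 (visiting neighbors in alphabetical/numeric order); mark gray on enter, black on exit:
5 gray
  0 gray
    6 gray
      10 gray
        4 gray
          7 gray
          7 black
          11 gray
            2 gray
              2→0: 0 is gray → back edge
First back edge: 2 → 0.

2->0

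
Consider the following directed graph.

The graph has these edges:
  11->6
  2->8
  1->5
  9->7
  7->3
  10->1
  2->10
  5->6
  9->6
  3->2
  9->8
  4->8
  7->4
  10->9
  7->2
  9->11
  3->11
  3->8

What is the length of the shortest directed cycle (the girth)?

4

For each vertex v, BFS finds the shortest path from v back to v.
The shortest such closed walk is 7 → 2 → 10 → 9 → 7, length 4.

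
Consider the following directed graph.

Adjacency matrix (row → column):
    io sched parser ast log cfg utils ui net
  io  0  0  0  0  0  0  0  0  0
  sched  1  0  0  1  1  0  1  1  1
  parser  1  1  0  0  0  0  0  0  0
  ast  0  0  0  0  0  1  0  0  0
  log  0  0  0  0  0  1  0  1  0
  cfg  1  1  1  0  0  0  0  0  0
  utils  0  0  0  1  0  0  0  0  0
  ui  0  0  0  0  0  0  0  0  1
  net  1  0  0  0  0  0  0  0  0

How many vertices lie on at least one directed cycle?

A vertex is on a directed cycle iff it belongs to a strongly connected component of size ≥ 2 (or has a self-loop).
The vertices on cycles are {ast, cfg, log, sched, utils, parser} — 6 in total.

6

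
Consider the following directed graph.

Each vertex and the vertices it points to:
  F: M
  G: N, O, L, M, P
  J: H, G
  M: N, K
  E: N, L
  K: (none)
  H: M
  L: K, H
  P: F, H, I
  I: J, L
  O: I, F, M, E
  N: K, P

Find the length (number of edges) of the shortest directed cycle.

For each vertex v, BFS finds the shortest path from v back to v.
The shortest such closed walk is G → O → I → J → G, length 4.

4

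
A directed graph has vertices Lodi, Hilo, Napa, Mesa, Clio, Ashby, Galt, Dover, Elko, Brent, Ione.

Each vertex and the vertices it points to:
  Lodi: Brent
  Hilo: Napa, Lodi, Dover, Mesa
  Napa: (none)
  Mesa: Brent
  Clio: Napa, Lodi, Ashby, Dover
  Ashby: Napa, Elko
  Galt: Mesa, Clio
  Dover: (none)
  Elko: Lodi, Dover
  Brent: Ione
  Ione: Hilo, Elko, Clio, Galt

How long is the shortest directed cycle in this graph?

4

For each vertex v, BFS finds the shortest path from v back to v.
The shortest such closed walk is Ione → Galt → Mesa → Brent → Ione, length 4.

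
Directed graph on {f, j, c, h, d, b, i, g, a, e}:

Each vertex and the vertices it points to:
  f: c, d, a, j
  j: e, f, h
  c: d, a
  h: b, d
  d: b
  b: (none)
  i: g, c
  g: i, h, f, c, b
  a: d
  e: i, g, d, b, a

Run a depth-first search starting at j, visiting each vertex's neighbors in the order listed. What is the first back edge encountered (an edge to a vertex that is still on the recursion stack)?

g→i

DFS from j (visiting each vertex's neighbors in the order listed); mark gray on enter, black on exit:
j gray
  e gray
    i gray
      g gray
        g→i: i is gray → back edge
First back edge: g → i.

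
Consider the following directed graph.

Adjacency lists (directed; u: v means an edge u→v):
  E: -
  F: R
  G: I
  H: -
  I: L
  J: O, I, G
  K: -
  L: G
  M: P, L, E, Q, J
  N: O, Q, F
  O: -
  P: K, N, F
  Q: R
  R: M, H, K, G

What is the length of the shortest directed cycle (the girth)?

3

For each vertex v, BFS finds the shortest path from v back to v.
The shortest such closed walk is R → M → Q → R, length 3.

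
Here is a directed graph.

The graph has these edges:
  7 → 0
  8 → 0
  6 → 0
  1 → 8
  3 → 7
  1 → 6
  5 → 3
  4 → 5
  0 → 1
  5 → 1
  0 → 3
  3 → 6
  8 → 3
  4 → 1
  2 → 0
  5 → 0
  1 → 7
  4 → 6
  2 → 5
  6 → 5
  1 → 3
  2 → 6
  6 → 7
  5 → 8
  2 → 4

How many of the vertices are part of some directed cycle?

A vertex is on a directed cycle iff it belongs to a strongly connected component of size ≥ 2 (or has a self-loop).
The vertices on cycles are {0, 1, 3, 5, 6, 7, 8} — 7 in total.

7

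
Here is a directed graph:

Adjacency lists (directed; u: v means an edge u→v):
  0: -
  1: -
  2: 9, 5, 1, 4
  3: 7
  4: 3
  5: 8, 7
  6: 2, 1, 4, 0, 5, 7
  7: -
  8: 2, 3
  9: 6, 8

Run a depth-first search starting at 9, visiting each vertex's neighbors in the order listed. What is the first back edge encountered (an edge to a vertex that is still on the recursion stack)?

2→9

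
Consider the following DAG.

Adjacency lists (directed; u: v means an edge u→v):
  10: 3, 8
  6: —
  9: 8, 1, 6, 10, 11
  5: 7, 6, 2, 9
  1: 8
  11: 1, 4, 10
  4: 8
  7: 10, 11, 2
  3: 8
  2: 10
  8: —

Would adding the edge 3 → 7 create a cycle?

Adding 3→7 creates a cycle iff 7 can already reach 3.
Path from 7: 7 → 10 → 3.
So 7 → … → 3 → 7 is a cycle.

Yes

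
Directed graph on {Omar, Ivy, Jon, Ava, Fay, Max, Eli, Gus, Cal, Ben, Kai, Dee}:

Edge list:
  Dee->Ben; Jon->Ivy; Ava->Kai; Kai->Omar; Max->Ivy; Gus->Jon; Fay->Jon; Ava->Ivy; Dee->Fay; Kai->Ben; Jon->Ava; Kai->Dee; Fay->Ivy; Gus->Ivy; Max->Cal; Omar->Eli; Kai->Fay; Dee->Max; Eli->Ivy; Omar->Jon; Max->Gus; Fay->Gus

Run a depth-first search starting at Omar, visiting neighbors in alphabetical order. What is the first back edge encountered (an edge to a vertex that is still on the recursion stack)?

Gus→Jon

DFS from Omar (visiting neighbors in alphabetical order); mark gray on enter, black on exit:
Omar gray
  Eli gray
    Ivy gray
    Ivy black
  Eli black
  Jon gray
    Ava gray
      Ava→Ivy: Ivy black — skip
      Kai gray
        Ben gray
        Ben black
        Dee gray
          Dee→Ben: Ben black — skip
          Fay gray
            Gus gray
              Gus→Ivy: Ivy black — skip
              Gus→Jon: Jon is gray → back edge
First back edge: Gus → Jon.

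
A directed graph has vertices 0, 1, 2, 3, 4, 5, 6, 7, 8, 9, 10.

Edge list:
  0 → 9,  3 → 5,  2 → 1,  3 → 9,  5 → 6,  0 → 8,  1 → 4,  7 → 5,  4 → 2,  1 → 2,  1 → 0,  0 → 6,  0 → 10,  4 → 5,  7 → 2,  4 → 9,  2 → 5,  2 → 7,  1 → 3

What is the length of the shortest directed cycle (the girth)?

2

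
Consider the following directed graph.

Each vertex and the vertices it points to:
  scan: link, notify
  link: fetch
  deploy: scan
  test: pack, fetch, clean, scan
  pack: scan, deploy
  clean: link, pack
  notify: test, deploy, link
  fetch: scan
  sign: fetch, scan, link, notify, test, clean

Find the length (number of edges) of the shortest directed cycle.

For each vertex v, BFS finds the shortest path from v back to v.
The shortest such closed walk is test → scan → notify → test, length 3.

3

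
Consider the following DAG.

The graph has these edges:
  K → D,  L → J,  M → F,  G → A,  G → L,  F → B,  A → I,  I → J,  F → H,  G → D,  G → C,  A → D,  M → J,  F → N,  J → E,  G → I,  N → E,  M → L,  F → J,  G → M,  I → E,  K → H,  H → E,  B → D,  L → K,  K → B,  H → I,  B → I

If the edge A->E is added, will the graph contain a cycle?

No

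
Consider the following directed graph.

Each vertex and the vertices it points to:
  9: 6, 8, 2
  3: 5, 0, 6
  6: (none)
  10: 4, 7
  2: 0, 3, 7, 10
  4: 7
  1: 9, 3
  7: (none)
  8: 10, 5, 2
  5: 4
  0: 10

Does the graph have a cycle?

No

DFS with white/gray/black marking, starting from 8:
8 gray
  10 gray
    4 gray
      7 gray
      7 black
    4 black
    10→7: 7 black — skip
  10 black
  5 gray
    5→4: 4 black — skip
  5 black
  2 gray
    0 gray
      0→10: 10 black — skip
    0 black
    3 gray
      3→5: 5 black — skip
      3→0: 0 black — skip
      6 gray
      6 black
    3 black
    2→7: 7 black — skip
    2→10: 10 black — skip
  2 black
8 black
9 gray
  9→6: 6 black — skip
  9→8: 8 black — skip
  9→2: 2 black — skip
9 black
1 gray
  1→9: 9 black — skip
  1→3: 3 black — skip
1 black
Every edge goes to a white or black vertex — no back edge, so the graph is acyclic.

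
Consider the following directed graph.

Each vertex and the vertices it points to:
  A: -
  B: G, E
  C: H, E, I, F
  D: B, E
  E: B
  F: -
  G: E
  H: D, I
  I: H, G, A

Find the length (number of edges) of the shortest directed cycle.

2

For each vertex v, BFS finds the shortest path from v back to v.
The shortest such closed walk is H → I → H, length 2.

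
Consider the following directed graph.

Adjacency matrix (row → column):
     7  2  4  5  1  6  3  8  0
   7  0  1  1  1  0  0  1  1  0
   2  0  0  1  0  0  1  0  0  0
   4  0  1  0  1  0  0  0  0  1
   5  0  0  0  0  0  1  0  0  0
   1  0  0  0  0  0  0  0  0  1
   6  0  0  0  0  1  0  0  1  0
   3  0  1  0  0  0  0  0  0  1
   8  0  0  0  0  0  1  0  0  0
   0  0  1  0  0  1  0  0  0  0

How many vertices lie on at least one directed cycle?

7

A vertex is on a directed cycle iff it belongs to a strongly connected component of size ≥ 2 (or has a self-loop).
The vertices on cycles are {0, 1, 2, 4, 5, 6, 8} — 7 in total.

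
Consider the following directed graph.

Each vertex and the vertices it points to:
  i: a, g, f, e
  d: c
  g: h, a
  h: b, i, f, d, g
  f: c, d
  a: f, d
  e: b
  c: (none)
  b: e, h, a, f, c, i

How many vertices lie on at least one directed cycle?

5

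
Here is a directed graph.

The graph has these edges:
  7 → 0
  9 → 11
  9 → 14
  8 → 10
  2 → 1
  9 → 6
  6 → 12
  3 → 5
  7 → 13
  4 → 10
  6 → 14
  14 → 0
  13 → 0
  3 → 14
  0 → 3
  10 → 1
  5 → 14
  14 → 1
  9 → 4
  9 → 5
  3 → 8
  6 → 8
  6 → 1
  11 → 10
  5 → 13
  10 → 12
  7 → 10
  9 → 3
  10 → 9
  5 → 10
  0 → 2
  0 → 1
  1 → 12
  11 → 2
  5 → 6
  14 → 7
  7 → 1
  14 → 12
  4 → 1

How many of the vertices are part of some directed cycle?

12

A vertex is on a directed cycle iff it belongs to a strongly connected component of size ≥ 2 (or has a self-loop).
The vertices on cycles are {0, 3, 4, 5, 6, 7, 8, 9, 10, 11, 13, 14} — 12 in total.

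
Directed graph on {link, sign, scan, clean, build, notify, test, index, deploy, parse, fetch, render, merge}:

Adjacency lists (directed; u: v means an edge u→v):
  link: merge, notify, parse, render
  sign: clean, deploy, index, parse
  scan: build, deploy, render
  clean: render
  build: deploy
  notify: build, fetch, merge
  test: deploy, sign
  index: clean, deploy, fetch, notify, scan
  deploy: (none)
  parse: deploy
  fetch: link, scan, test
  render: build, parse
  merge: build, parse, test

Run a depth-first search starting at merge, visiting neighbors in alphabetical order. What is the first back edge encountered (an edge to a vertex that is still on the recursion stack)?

DFS from merge (visiting neighbors in alphabetical order); mark gray on enter, black on exit:
merge gray
  build gray
    deploy gray
    deploy black
  build black
  parse gray
    parse→deploy: deploy black — skip
  parse black
  test gray
    test→deploy: deploy black — skip
    sign gray
      clean gray
        render gray
          render→build: build black — skip
          render→parse: parse black — skip
        render black
      clean black
      sign→deploy: deploy black — skip
      index gray
        index→clean: clean black — skip
        index→deploy: deploy black — skip
        fetch gray
          link gray
            link→merge: merge is gray → back edge
First back edge: link → merge.

link->merge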